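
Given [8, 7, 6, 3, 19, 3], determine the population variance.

29.2222

Step 1: Compute the mean: (8 + 7 + 6 + 3 + 19 + 3) / 6 = 7.6667
Step 2: Compute squared deviations from the mean:
  (8 - 7.6667)^2 = 0.1111
  (7 - 7.6667)^2 = 0.4444
  (6 - 7.6667)^2 = 2.7778
  (3 - 7.6667)^2 = 21.7778
  (19 - 7.6667)^2 = 128.4444
  (3 - 7.6667)^2 = 21.7778
Step 3: Sum of squared deviations = 175.3333
Step 4: Population variance = 175.3333 / 6 = 29.2222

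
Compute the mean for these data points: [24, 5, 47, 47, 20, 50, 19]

30.2857

Step 1: Sum all values: 24 + 5 + 47 + 47 + 20 + 50 + 19 = 212
Step 2: Count the number of values: n = 7
Step 3: Mean = sum / n = 212 / 7 = 30.2857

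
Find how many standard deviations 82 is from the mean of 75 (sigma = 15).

0.4667

Step 1: Recall the z-score formula: z = (x - mu) / sigma
Step 2: Substitute values: z = (82 - 75) / 15
Step 3: z = 7 / 15 = 0.4667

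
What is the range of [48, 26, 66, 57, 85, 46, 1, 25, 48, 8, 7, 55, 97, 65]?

96

Step 1: Identify the maximum value: max = 97
Step 2: Identify the minimum value: min = 1
Step 3: Range = max - min = 97 - 1 = 96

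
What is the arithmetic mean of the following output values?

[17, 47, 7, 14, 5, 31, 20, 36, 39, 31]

24.7

Step 1: Sum all values: 17 + 47 + 7 + 14 + 5 + 31 + 20 + 36 + 39 + 31 = 247
Step 2: Count the number of values: n = 10
Step 3: Mean = sum / n = 247 / 10 = 24.7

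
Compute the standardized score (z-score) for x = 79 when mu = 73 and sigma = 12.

0.5

Step 1: Recall the z-score formula: z = (x - mu) / sigma
Step 2: Substitute values: z = (79 - 73) / 12
Step 3: z = 6 / 12 = 0.5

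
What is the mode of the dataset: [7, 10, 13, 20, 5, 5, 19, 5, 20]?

5

Step 1: Count the frequency of each value:
  5: appears 3 time(s)
  7: appears 1 time(s)
  10: appears 1 time(s)
  13: appears 1 time(s)
  19: appears 1 time(s)
  20: appears 2 time(s)
Step 2: The value 5 appears most frequently (3 times).
Step 3: Mode = 5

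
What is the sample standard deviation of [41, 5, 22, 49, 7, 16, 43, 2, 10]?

18.1108

Step 1: Compute the mean: 21.6667
Step 2: Sum of squared deviations from the mean: 2624
Step 3: Sample variance = 2624 / 8 = 328
Step 4: Standard deviation = sqrt(328) = 18.1108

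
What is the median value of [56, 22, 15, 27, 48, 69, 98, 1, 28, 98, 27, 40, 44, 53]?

42

Step 1: Sort the data in ascending order: [1, 15, 22, 27, 27, 28, 40, 44, 48, 53, 56, 69, 98, 98]
Step 2: The number of values is n = 14.
Step 3: Since n is even, the median is the average of positions 7 and 8:
  Median = (40 + 44) / 2 = 42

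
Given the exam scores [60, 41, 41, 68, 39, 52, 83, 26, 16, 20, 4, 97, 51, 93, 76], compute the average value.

51.1333

Step 1: Sum all values: 60 + 41 + 41 + 68 + 39 + 52 + 83 + 26 + 16 + 20 + 4 + 97 + 51 + 93 + 76 = 767
Step 2: Count the number of values: n = 15
Step 3: Mean = sum / n = 767 / 15 = 51.1333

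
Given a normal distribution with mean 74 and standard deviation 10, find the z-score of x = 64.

-1

Step 1: Recall the z-score formula: z = (x - mu) / sigma
Step 2: Substitute values: z = (64 - 74) / 10
Step 3: z = -10 / 10 = -1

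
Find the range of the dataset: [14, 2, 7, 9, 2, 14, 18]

16

Step 1: Identify the maximum value: max = 18
Step 2: Identify the minimum value: min = 2
Step 3: Range = max - min = 18 - 2 = 16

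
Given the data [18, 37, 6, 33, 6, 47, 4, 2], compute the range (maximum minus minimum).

45

Step 1: Identify the maximum value: max = 47
Step 2: Identify the minimum value: min = 2
Step 3: Range = max - min = 47 - 2 = 45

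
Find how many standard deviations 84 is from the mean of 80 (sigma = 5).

0.8

Step 1: Recall the z-score formula: z = (x - mu) / sigma
Step 2: Substitute values: z = (84 - 80) / 5
Step 3: z = 4 / 5 = 0.8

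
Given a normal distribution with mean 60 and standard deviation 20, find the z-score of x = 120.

3

Step 1: Recall the z-score formula: z = (x - mu) / sigma
Step 2: Substitute values: z = (120 - 60) / 20
Step 3: z = 60 / 20 = 3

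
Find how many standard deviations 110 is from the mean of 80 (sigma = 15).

2

Step 1: Recall the z-score formula: z = (x - mu) / sigma
Step 2: Substitute values: z = (110 - 80) / 15
Step 3: z = 30 / 15 = 2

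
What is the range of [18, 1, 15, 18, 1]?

17

Step 1: Identify the maximum value: max = 18
Step 2: Identify the minimum value: min = 1
Step 3: Range = max - min = 18 - 1 = 17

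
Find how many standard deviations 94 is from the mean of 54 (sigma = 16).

2.5

Step 1: Recall the z-score formula: z = (x - mu) / sigma
Step 2: Substitute values: z = (94 - 54) / 16
Step 3: z = 40 / 16 = 2.5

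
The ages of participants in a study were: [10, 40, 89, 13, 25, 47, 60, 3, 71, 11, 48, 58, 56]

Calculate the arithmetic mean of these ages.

40.8462

Step 1: Sum all values: 10 + 40 + 89 + 13 + 25 + 47 + 60 + 3 + 71 + 11 + 48 + 58 + 56 = 531
Step 2: Count the number of values: n = 13
Step 3: Mean = sum / n = 531 / 13 = 40.8462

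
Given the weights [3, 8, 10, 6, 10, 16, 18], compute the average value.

10.1429

Step 1: Sum all values: 3 + 8 + 10 + 6 + 10 + 16 + 18 = 71
Step 2: Count the number of values: n = 7
Step 3: Mean = sum / n = 71 / 7 = 10.1429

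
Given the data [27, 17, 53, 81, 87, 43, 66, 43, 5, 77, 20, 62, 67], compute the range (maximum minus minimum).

82

Step 1: Identify the maximum value: max = 87
Step 2: Identify the minimum value: min = 5
Step 3: Range = max - min = 87 - 5 = 82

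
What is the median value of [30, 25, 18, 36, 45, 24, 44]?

30

Step 1: Sort the data in ascending order: [18, 24, 25, 30, 36, 44, 45]
Step 2: The number of values is n = 7.
Step 3: Since n is odd, the median is the middle value at position 4: 30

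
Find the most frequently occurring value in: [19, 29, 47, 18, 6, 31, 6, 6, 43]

6

Step 1: Count the frequency of each value:
  6: appears 3 time(s)
  18: appears 1 time(s)
  19: appears 1 time(s)
  29: appears 1 time(s)
  31: appears 1 time(s)
  43: appears 1 time(s)
  47: appears 1 time(s)
Step 2: The value 6 appears most frequently (3 times).
Step 3: Mode = 6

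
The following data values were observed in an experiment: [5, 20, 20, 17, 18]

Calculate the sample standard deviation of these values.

6.2849

Step 1: Compute the mean: 16
Step 2: Sum of squared deviations from the mean: 158
Step 3: Sample variance = 158 / 4 = 39.5
Step 4: Standard deviation = sqrt(39.5) = 6.2849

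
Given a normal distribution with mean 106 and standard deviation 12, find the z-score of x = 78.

-2.3333

Step 1: Recall the z-score formula: z = (x - mu) / sigma
Step 2: Substitute values: z = (78 - 106) / 12
Step 3: z = -28 / 12 = -2.3333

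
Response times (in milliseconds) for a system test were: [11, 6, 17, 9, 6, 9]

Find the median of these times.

9

Step 1: Sort the data in ascending order: [6, 6, 9, 9, 11, 17]
Step 2: The number of values is n = 6.
Step 3: Since n is even, the median is the average of positions 3 and 4:
  Median = (9 + 9) / 2 = 9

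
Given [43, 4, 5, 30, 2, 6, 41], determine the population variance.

294.2041

Step 1: Compute the mean: (43 + 4 + 5 + 30 + 2 + 6 + 41) / 7 = 18.7143
Step 2: Compute squared deviations from the mean:
  (43 - 18.7143)^2 = 589.7959
  (4 - 18.7143)^2 = 216.5102
  (5 - 18.7143)^2 = 188.0816
  (30 - 18.7143)^2 = 127.3673
  (2 - 18.7143)^2 = 279.3673
  (6 - 18.7143)^2 = 161.6531
  (41 - 18.7143)^2 = 496.6531
Step 3: Sum of squared deviations = 2059.4286
Step 4: Population variance = 2059.4286 / 7 = 294.2041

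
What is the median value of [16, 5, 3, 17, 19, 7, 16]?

16

Step 1: Sort the data in ascending order: [3, 5, 7, 16, 16, 17, 19]
Step 2: The number of values is n = 7.
Step 3: Since n is odd, the median is the middle value at position 4: 16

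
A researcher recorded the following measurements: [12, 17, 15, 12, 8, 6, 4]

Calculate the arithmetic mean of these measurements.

10.5714

Step 1: Sum all values: 12 + 17 + 15 + 12 + 8 + 6 + 4 = 74
Step 2: Count the number of values: n = 7
Step 3: Mean = sum / n = 74 / 7 = 10.5714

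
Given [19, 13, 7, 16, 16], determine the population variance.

16.56

Step 1: Compute the mean: (19 + 13 + 7 + 16 + 16) / 5 = 14.2
Step 2: Compute squared deviations from the mean:
  (19 - 14.2)^2 = 23.04
  (13 - 14.2)^2 = 1.44
  (7 - 14.2)^2 = 51.84
  (16 - 14.2)^2 = 3.24
  (16 - 14.2)^2 = 3.24
Step 3: Sum of squared deviations = 82.8
Step 4: Population variance = 82.8 / 5 = 16.56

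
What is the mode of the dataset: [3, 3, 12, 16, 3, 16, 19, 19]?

3

Step 1: Count the frequency of each value:
  3: appears 3 time(s)
  12: appears 1 time(s)
  16: appears 2 time(s)
  19: appears 2 time(s)
Step 2: The value 3 appears most frequently (3 times).
Step 3: Mode = 3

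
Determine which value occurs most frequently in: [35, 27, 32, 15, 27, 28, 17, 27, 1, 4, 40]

27

Step 1: Count the frequency of each value:
  1: appears 1 time(s)
  4: appears 1 time(s)
  15: appears 1 time(s)
  17: appears 1 time(s)
  27: appears 3 time(s)
  28: appears 1 time(s)
  32: appears 1 time(s)
  35: appears 1 time(s)
  40: appears 1 time(s)
Step 2: The value 27 appears most frequently (3 times).
Step 3: Mode = 27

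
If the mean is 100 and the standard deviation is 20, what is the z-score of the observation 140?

2

Step 1: Recall the z-score formula: z = (x - mu) / sigma
Step 2: Substitute values: z = (140 - 100) / 20
Step 3: z = 40 / 20 = 2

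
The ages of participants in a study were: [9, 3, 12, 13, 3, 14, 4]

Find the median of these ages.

9

Step 1: Sort the data in ascending order: [3, 3, 4, 9, 12, 13, 14]
Step 2: The number of values is n = 7.
Step 3: Since n is odd, the median is the middle value at position 4: 9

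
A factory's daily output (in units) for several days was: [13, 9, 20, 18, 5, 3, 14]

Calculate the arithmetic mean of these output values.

11.7143

Step 1: Sum all values: 13 + 9 + 20 + 18 + 5 + 3 + 14 = 82
Step 2: Count the number of values: n = 7
Step 3: Mean = sum / n = 82 / 7 = 11.7143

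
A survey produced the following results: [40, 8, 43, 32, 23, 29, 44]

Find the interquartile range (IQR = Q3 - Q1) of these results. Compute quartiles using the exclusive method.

20

Step 1: Sort the data: [8, 23, 29, 32, 40, 43, 44]
Step 2: n = 7
Step 3: Using the exclusive quartile method:
  Q1 = 23
  Q2 (median) = 32
  Q3 = 43
  IQR = Q3 - Q1 = 43 - 23 = 20
Step 4: IQR = 20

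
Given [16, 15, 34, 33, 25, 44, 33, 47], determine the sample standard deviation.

11.7039

Step 1: Compute the mean: 30.875
Step 2: Sum of squared deviations from the mean: 958.875
Step 3: Sample variance = 958.875 / 7 = 136.9821
Step 4: Standard deviation = sqrt(136.9821) = 11.7039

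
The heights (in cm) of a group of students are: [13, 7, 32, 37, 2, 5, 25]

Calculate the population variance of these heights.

167.6327

Step 1: Compute the mean: (13 + 7 + 32 + 37 + 2 + 5 + 25) / 7 = 17.2857
Step 2: Compute squared deviations from the mean:
  (13 - 17.2857)^2 = 18.3673
  (7 - 17.2857)^2 = 105.7959
  (32 - 17.2857)^2 = 216.5102
  (37 - 17.2857)^2 = 388.6531
  (2 - 17.2857)^2 = 233.6531
  (5 - 17.2857)^2 = 150.9388
  (25 - 17.2857)^2 = 59.5102
Step 3: Sum of squared deviations = 1173.4286
Step 4: Population variance = 1173.4286 / 7 = 167.6327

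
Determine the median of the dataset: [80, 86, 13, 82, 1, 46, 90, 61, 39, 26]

53.5

Step 1: Sort the data in ascending order: [1, 13, 26, 39, 46, 61, 80, 82, 86, 90]
Step 2: The number of values is n = 10.
Step 3: Since n is even, the median is the average of positions 5 and 6:
  Median = (46 + 61) / 2 = 53.5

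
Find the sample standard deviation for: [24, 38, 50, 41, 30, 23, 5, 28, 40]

13.1814

Step 1: Compute the mean: 31
Step 2: Sum of squared deviations from the mean: 1390
Step 3: Sample variance = 1390 / 8 = 173.75
Step 4: Standard deviation = sqrt(173.75) = 13.1814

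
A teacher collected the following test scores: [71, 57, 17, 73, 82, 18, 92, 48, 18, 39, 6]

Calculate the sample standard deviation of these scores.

29.8807

Step 1: Compute the mean: 47.3636
Step 2: Sum of squared deviations from the mean: 8928.5455
Step 3: Sample variance = 8928.5455 / 10 = 892.8545
Step 4: Standard deviation = sqrt(892.8545) = 29.8807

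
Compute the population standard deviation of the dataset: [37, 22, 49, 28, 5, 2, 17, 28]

14.6714

Step 1: Compute the mean: 23.5
Step 2: Sum of squared deviations from the mean: 1722
Step 3: Population variance = 1722 / 8 = 215.25
Step 4: Standard deviation = sqrt(215.25) = 14.6714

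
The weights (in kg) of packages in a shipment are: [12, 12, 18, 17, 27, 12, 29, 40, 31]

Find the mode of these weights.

12

Step 1: Count the frequency of each value:
  12: appears 3 time(s)
  17: appears 1 time(s)
  18: appears 1 time(s)
  27: appears 1 time(s)
  29: appears 1 time(s)
  31: appears 1 time(s)
  40: appears 1 time(s)
Step 2: The value 12 appears most frequently (3 times).
Step 3: Mode = 12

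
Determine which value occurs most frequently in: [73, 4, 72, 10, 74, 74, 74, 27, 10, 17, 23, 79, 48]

74

Step 1: Count the frequency of each value:
  4: appears 1 time(s)
  10: appears 2 time(s)
  17: appears 1 time(s)
  23: appears 1 time(s)
  27: appears 1 time(s)
  48: appears 1 time(s)
  72: appears 1 time(s)
  73: appears 1 time(s)
  74: appears 3 time(s)
  79: appears 1 time(s)
Step 2: The value 74 appears most frequently (3 times).
Step 3: Mode = 74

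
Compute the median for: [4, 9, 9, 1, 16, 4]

6.5

Step 1: Sort the data in ascending order: [1, 4, 4, 9, 9, 16]
Step 2: The number of values is n = 6.
Step 3: Since n is even, the median is the average of positions 3 and 4:
  Median = (4 + 9) / 2 = 6.5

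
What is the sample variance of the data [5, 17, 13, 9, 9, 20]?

31.3667

Step 1: Compute the mean: (5 + 17 + 13 + 9 + 9 + 20) / 6 = 12.1667
Step 2: Compute squared deviations from the mean:
  (5 - 12.1667)^2 = 51.3611
  (17 - 12.1667)^2 = 23.3611
  (13 - 12.1667)^2 = 0.6944
  (9 - 12.1667)^2 = 10.0278
  (9 - 12.1667)^2 = 10.0278
  (20 - 12.1667)^2 = 61.3611
Step 3: Sum of squared deviations = 156.8333
Step 4: Sample variance = 156.8333 / 5 = 31.3667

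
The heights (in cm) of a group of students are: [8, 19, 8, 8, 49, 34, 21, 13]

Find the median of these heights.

16

Step 1: Sort the data in ascending order: [8, 8, 8, 13, 19, 21, 34, 49]
Step 2: The number of values is n = 8.
Step 3: Since n is even, the median is the average of positions 4 and 5:
  Median = (13 + 19) / 2 = 16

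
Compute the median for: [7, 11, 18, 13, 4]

11

Step 1: Sort the data in ascending order: [4, 7, 11, 13, 18]
Step 2: The number of values is n = 5.
Step 3: Since n is odd, the median is the middle value at position 3: 11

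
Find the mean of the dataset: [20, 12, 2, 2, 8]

8.8

Step 1: Sum all values: 20 + 12 + 2 + 2 + 8 = 44
Step 2: Count the number of values: n = 5
Step 3: Mean = sum / n = 44 / 5 = 8.8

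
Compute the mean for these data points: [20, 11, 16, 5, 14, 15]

13.5

Step 1: Sum all values: 20 + 11 + 16 + 5 + 14 + 15 = 81
Step 2: Count the number of values: n = 6
Step 3: Mean = sum / n = 81 / 6 = 13.5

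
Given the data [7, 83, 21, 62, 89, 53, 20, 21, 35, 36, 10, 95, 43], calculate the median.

36

Step 1: Sort the data in ascending order: [7, 10, 20, 21, 21, 35, 36, 43, 53, 62, 83, 89, 95]
Step 2: The number of values is n = 13.
Step 3: Since n is odd, the median is the middle value at position 7: 36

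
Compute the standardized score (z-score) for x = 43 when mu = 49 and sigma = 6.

-1

Step 1: Recall the z-score formula: z = (x - mu) / sigma
Step 2: Substitute values: z = (43 - 49) / 6
Step 3: z = -6 / 6 = -1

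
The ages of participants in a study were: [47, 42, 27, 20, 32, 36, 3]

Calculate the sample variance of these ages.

218.2857

Step 1: Compute the mean: (47 + 42 + 27 + 20 + 32 + 36 + 3) / 7 = 29.5714
Step 2: Compute squared deviations from the mean:
  (47 - 29.5714)^2 = 303.7551
  (42 - 29.5714)^2 = 154.4694
  (27 - 29.5714)^2 = 6.6122
  (20 - 29.5714)^2 = 91.6122
  (32 - 29.5714)^2 = 5.898
  (36 - 29.5714)^2 = 41.3265
  (3 - 29.5714)^2 = 706.0408
Step 3: Sum of squared deviations = 1309.7143
Step 4: Sample variance = 1309.7143 / 6 = 218.2857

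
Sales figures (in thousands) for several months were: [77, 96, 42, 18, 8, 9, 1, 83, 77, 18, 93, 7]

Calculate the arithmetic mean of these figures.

44.0833

Step 1: Sum all values: 77 + 96 + 42 + 18 + 8 + 9 + 1 + 83 + 77 + 18 + 93 + 7 = 529
Step 2: Count the number of values: n = 12
Step 3: Mean = sum / n = 529 / 12 = 44.0833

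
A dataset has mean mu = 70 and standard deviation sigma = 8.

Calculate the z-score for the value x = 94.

3

Step 1: Recall the z-score formula: z = (x - mu) / sigma
Step 2: Substitute values: z = (94 - 70) / 8
Step 3: z = 24 / 8 = 3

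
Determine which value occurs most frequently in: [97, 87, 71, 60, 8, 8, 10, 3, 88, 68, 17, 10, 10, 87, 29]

10

Step 1: Count the frequency of each value:
  3: appears 1 time(s)
  8: appears 2 time(s)
  10: appears 3 time(s)
  17: appears 1 time(s)
  29: appears 1 time(s)
  60: appears 1 time(s)
  68: appears 1 time(s)
  71: appears 1 time(s)
  87: appears 2 time(s)
  88: appears 1 time(s)
  97: appears 1 time(s)
Step 2: The value 10 appears most frequently (3 times).
Step 3: Mode = 10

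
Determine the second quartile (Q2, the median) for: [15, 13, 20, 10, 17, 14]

14.5

Step 1: Sort the data: [10, 13, 14, 15, 17, 20]
Step 2: n = 6
Step 3: Q2 is the median. Since n is even, it is the average of the values at positions 3 and 4:
  Q2 = (14 + 15) / 2 = 14.5
Step 4: Q2 = 14.5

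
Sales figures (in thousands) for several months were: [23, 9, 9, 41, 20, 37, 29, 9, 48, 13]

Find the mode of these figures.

9

Step 1: Count the frequency of each value:
  9: appears 3 time(s)
  13: appears 1 time(s)
  20: appears 1 time(s)
  23: appears 1 time(s)
  29: appears 1 time(s)
  37: appears 1 time(s)
  41: appears 1 time(s)
  48: appears 1 time(s)
Step 2: The value 9 appears most frequently (3 times).
Step 3: Mode = 9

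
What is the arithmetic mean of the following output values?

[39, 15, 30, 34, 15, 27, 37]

28.1429

Step 1: Sum all values: 39 + 15 + 30 + 34 + 15 + 27 + 37 = 197
Step 2: Count the number of values: n = 7
Step 3: Mean = sum / n = 197 / 7 = 28.1429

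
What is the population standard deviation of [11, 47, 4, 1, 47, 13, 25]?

17.8119

Step 1: Compute the mean: 21.1429
Step 2: Sum of squared deviations from the mean: 2220.8571
Step 3: Population variance = 2220.8571 / 7 = 317.2653
Step 4: Standard deviation = sqrt(317.2653) = 17.8119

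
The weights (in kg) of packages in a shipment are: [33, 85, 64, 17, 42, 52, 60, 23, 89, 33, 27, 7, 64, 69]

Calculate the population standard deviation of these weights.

24.427

Step 1: Compute the mean: 47.5
Step 2: Sum of squared deviations from the mean: 8353.5
Step 3: Population variance = 8353.5 / 14 = 596.6786
Step 4: Standard deviation = sqrt(596.6786) = 24.427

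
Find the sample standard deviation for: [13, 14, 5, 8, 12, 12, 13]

3.266

Step 1: Compute the mean: 11
Step 2: Sum of squared deviations from the mean: 64
Step 3: Sample variance = 64 / 6 = 10.6667
Step 4: Standard deviation = sqrt(10.6667) = 3.266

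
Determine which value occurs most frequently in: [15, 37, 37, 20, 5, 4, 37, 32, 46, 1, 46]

37

Step 1: Count the frequency of each value:
  1: appears 1 time(s)
  4: appears 1 time(s)
  5: appears 1 time(s)
  15: appears 1 time(s)
  20: appears 1 time(s)
  32: appears 1 time(s)
  37: appears 3 time(s)
  46: appears 2 time(s)
Step 2: The value 37 appears most frequently (3 times).
Step 3: Mode = 37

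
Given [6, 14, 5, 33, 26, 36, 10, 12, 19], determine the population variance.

115.8765

Step 1: Compute the mean: (6 + 14 + 5 + 33 + 26 + 36 + 10 + 12 + 19) / 9 = 17.8889
Step 2: Compute squared deviations from the mean:
  (6 - 17.8889)^2 = 141.3457
  (14 - 17.8889)^2 = 15.1235
  (5 - 17.8889)^2 = 166.1235
  (33 - 17.8889)^2 = 228.3457
  (26 - 17.8889)^2 = 65.7901
  (36 - 17.8889)^2 = 328.0123
  (10 - 17.8889)^2 = 62.2346
  (12 - 17.8889)^2 = 34.679
  (19 - 17.8889)^2 = 1.2346
Step 3: Sum of squared deviations = 1042.8889
Step 4: Population variance = 1042.8889 / 9 = 115.8765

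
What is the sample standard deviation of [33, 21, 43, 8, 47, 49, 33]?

14.8308

Step 1: Compute the mean: 33.4286
Step 2: Sum of squared deviations from the mean: 1319.7143
Step 3: Sample variance = 1319.7143 / 6 = 219.9524
Step 4: Standard deviation = sqrt(219.9524) = 14.8308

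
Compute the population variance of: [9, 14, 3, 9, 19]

28.96

Step 1: Compute the mean: (9 + 14 + 3 + 9 + 19) / 5 = 10.8
Step 2: Compute squared deviations from the mean:
  (9 - 10.8)^2 = 3.24
  (14 - 10.8)^2 = 10.24
  (3 - 10.8)^2 = 60.84
  (9 - 10.8)^2 = 3.24
  (19 - 10.8)^2 = 67.24
Step 3: Sum of squared deviations = 144.8
Step 4: Population variance = 144.8 / 5 = 28.96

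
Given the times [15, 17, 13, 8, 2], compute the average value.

11

Step 1: Sum all values: 15 + 17 + 13 + 8 + 2 = 55
Step 2: Count the number of values: n = 5
Step 3: Mean = sum / n = 55 / 5 = 11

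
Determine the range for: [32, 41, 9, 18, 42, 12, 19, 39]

33

Step 1: Identify the maximum value: max = 42
Step 2: Identify the minimum value: min = 9
Step 3: Range = max - min = 42 - 9 = 33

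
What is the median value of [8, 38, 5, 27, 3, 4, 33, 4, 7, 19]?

7.5

Step 1: Sort the data in ascending order: [3, 4, 4, 5, 7, 8, 19, 27, 33, 38]
Step 2: The number of values is n = 10.
Step 3: Since n is even, the median is the average of positions 5 and 6:
  Median = (7 + 8) / 2 = 7.5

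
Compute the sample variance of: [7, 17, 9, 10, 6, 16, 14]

19.2381

Step 1: Compute the mean: (7 + 17 + 9 + 10 + 6 + 16 + 14) / 7 = 11.2857
Step 2: Compute squared deviations from the mean:
  (7 - 11.2857)^2 = 18.3673
  (17 - 11.2857)^2 = 32.6531
  (9 - 11.2857)^2 = 5.2245
  (10 - 11.2857)^2 = 1.6531
  (6 - 11.2857)^2 = 27.9388
  (16 - 11.2857)^2 = 22.2245
  (14 - 11.2857)^2 = 7.3673
Step 3: Sum of squared deviations = 115.4286
Step 4: Sample variance = 115.4286 / 6 = 19.2381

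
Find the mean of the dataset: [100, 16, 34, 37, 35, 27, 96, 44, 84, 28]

50.1

Step 1: Sum all values: 100 + 16 + 34 + 37 + 35 + 27 + 96 + 44 + 84 + 28 = 501
Step 2: Count the number of values: n = 10
Step 3: Mean = sum / n = 501 / 10 = 50.1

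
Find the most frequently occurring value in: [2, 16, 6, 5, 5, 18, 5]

5

Step 1: Count the frequency of each value:
  2: appears 1 time(s)
  5: appears 3 time(s)
  6: appears 1 time(s)
  16: appears 1 time(s)
  18: appears 1 time(s)
Step 2: The value 5 appears most frequently (3 times).
Step 3: Mode = 5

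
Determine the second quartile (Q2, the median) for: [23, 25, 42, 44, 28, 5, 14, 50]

26.5

Step 1: Sort the data: [5, 14, 23, 25, 28, 42, 44, 50]
Step 2: n = 8
Step 3: Q2 is the median. Since n is even, it is the average of the values at positions 4 and 5:
  Q2 = (25 + 28) / 2 = 26.5
Step 4: Q2 = 26.5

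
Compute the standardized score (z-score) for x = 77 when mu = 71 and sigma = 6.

1

Step 1: Recall the z-score formula: z = (x - mu) / sigma
Step 2: Substitute values: z = (77 - 71) / 6
Step 3: z = 6 / 6 = 1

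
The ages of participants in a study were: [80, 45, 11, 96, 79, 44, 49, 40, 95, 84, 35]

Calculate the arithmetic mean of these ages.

59.8182

Step 1: Sum all values: 80 + 45 + 11 + 96 + 79 + 44 + 49 + 40 + 95 + 84 + 35 = 658
Step 2: Count the number of values: n = 11
Step 3: Mean = sum / n = 658 / 11 = 59.8182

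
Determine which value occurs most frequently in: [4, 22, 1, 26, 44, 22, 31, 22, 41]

22

Step 1: Count the frequency of each value:
  1: appears 1 time(s)
  4: appears 1 time(s)
  22: appears 3 time(s)
  26: appears 1 time(s)
  31: appears 1 time(s)
  41: appears 1 time(s)
  44: appears 1 time(s)
Step 2: The value 22 appears most frequently (3 times).
Step 3: Mode = 22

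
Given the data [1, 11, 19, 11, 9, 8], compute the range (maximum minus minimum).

18

Step 1: Identify the maximum value: max = 19
Step 2: Identify the minimum value: min = 1
Step 3: Range = max - min = 19 - 1 = 18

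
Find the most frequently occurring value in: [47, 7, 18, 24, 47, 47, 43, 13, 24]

47

Step 1: Count the frequency of each value:
  7: appears 1 time(s)
  13: appears 1 time(s)
  18: appears 1 time(s)
  24: appears 2 time(s)
  43: appears 1 time(s)
  47: appears 3 time(s)
Step 2: The value 47 appears most frequently (3 times).
Step 3: Mode = 47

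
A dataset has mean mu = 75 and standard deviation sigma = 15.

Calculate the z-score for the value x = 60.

-1

Step 1: Recall the z-score formula: z = (x - mu) / sigma
Step 2: Substitute values: z = (60 - 75) / 15
Step 3: z = -15 / 15 = -1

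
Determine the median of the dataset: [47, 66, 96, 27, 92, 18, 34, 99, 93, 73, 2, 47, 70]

66

Step 1: Sort the data in ascending order: [2, 18, 27, 34, 47, 47, 66, 70, 73, 92, 93, 96, 99]
Step 2: The number of values is n = 13.
Step 3: Since n is odd, the median is the middle value at position 7: 66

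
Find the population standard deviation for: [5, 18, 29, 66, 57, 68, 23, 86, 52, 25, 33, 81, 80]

26.1165

Step 1: Compute the mean: 47.9231
Step 2: Sum of squared deviations from the mean: 8866.9231
Step 3: Population variance = 8866.9231 / 13 = 682.071
Step 4: Standard deviation = sqrt(682.071) = 26.1165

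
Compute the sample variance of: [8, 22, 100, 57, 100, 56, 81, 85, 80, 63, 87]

900.9636

Step 1: Compute the mean: (8 + 22 + 100 + 57 + 100 + 56 + 81 + 85 + 80 + 63 + 87) / 11 = 67.1818
Step 2: Compute squared deviations from the mean:
  (8 - 67.1818)^2 = 3502.4876
  (22 - 67.1818)^2 = 2041.3967
  (100 - 67.1818)^2 = 1077.0331
  (57 - 67.1818)^2 = 103.6694
  (100 - 67.1818)^2 = 1077.0331
  (56 - 67.1818)^2 = 125.0331
  (81 - 67.1818)^2 = 190.9421
  (85 - 67.1818)^2 = 317.4876
  (80 - 67.1818)^2 = 164.3058
  (63 - 67.1818)^2 = 17.4876
  (87 - 67.1818)^2 = 392.7603
Step 3: Sum of squared deviations = 9009.6364
Step 4: Sample variance = 9009.6364 / 10 = 900.9636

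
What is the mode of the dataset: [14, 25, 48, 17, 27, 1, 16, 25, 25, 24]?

25

Step 1: Count the frequency of each value:
  1: appears 1 time(s)
  14: appears 1 time(s)
  16: appears 1 time(s)
  17: appears 1 time(s)
  24: appears 1 time(s)
  25: appears 3 time(s)
  27: appears 1 time(s)
  48: appears 1 time(s)
Step 2: The value 25 appears most frequently (3 times).
Step 3: Mode = 25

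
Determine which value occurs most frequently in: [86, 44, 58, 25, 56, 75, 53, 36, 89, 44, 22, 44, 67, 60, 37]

44

Step 1: Count the frequency of each value:
  22: appears 1 time(s)
  25: appears 1 time(s)
  36: appears 1 time(s)
  37: appears 1 time(s)
  44: appears 3 time(s)
  53: appears 1 time(s)
  56: appears 1 time(s)
  58: appears 1 time(s)
  60: appears 1 time(s)
  67: appears 1 time(s)
  75: appears 1 time(s)
  86: appears 1 time(s)
  89: appears 1 time(s)
Step 2: The value 44 appears most frequently (3 times).
Step 3: Mode = 44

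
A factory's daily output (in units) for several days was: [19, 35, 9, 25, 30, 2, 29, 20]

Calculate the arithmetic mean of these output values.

21.125

Step 1: Sum all values: 19 + 35 + 9 + 25 + 30 + 2 + 29 + 20 = 169
Step 2: Count the number of values: n = 8
Step 3: Mean = sum / n = 169 / 8 = 21.125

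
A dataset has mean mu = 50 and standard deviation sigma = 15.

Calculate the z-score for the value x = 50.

0

Step 1: Recall the z-score formula: z = (x - mu) / sigma
Step 2: Substitute values: z = (50 - 50) / 15
Step 3: z = 0 / 15 = 0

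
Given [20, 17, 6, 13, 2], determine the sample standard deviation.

7.5033

Step 1: Compute the mean: 11.6
Step 2: Sum of squared deviations from the mean: 225.2
Step 3: Sample variance = 225.2 / 4 = 56.3
Step 4: Standard deviation = sqrt(56.3) = 7.5033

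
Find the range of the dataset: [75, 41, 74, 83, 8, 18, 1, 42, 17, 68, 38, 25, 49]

82

Step 1: Identify the maximum value: max = 83
Step 2: Identify the minimum value: min = 1
Step 3: Range = max - min = 83 - 1 = 82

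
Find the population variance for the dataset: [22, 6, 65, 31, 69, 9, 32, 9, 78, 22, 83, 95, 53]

892.284

Step 1: Compute the mean: (22 + 6 + 65 + 31 + 69 + 9 + 32 + 9 + 78 + 22 + 83 + 95 + 53) / 13 = 44.1538
Step 2: Compute squared deviations from the mean:
  (22 - 44.1538)^2 = 490.7929
  (6 - 44.1538)^2 = 1455.716
  (65 - 44.1538)^2 = 434.5621
  (31 - 44.1538)^2 = 173.0237
  (69 - 44.1538)^2 = 617.3314
  (9 - 44.1538)^2 = 1235.7929
  (32 - 44.1538)^2 = 147.716
  (9 - 44.1538)^2 = 1235.7929
  (78 - 44.1538)^2 = 1145.5621
  (22 - 44.1538)^2 = 490.7929
  (83 - 44.1538)^2 = 1509.0237
  (95 - 44.1538)^2 = 2585.3314
  (53 - 44.1538)^2 = 78.2544
Step 3: Sum of squared deviations = 11599.6923
Step 4: Population variance = 11599.6923 / 13 = 892.284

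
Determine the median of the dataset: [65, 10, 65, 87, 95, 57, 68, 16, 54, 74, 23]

65

Step 1: Sort the data in ascending order: [10, 16, 23, 54, 57, 65, 65, 68, 74, 87, 95]
Step 2: The number of values is n = 11.
Step 3: Since n is odd, the median is the middle value at position 6: 65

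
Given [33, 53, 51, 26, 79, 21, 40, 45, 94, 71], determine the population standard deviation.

22.4546

Step 1: Compute the mean: 51.3
Step 2: Sum of squared deviations from the mean: 5042.1
Step 3: Population variance = 5042.1 / 10 = 504.21
Step 4: Standard deviation = sqrt(504.21) = 22.4546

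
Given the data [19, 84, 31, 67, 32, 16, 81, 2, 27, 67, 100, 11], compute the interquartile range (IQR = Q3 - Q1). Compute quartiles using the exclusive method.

60.75

Step 1: Sort the data: [2, 11, 16, 19, 27, 31, 32, 67, 67, 81, 84, 100]
Step 2: n = 12
Step 3: Using the exclusive quartile method:
  Q1 = 16.75
  Q2 (median) = 31.5
  Q3 = 77.5
  IQR = Q3 - Q1 = 77.5 - 16.75 = 60.75
Step 4: IQR = 60.75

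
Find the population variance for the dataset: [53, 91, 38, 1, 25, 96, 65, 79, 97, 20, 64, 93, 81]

950.4852

Step 1: Compute the mean: (53 + 91 + 38 + 1 + 25 + 96 + 65 + 79 + 97 + 20 + 64 + 93 + 81) / 13 = 61.7692
Step 2: Compute squared deviations from the mean:
  (53 - 61.7692)^2 = 76.8994
  (91 - 61.7692)^2 = 854.4379
  (38 - 61.7692)^2 = 564.9763
  (1 - 61.7692)^2 = 3692.8994
  (25 - 61.7692)^2 = 1351.9763
  (96 - 61.7692)^2 = 1171.7456
  (65 - 61.7692)^2 = 10.4379
  (79 - 61.7692)^2 = 296.8994
  (97 - 61.7692)^2 = 1241.2071
  (20 - 61.7692)^2 = 1744.6686
  (64 - 61.7692)^2 = 4.9763
  (93 - 61.7692)^2 = 975.3609
  (81 - 61.7692)^2 = 369.8225
Step 3: Sum of squared deviations = 12356.3077
Step 4: Population variance = 12356.3077 / 13 = 950.4852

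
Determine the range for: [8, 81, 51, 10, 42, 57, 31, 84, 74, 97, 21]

89

Step 1: Identify the maximum value: max = 97
Step 2: Identify the minimum value: min = 8
Step 3: Range = max - min = 97 - 8 = 89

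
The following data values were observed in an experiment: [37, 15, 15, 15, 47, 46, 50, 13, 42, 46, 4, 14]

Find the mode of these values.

15

Step 1: Count the frequency of each value:
  4: appears 1 time(s)
  13: appears 1 time(s)
  14: appears 1 time(s)
  15: appears 3 time(s)
  37: appears 1 time(s)
  42: appears 1 time(s)
  46: appears 2 time(s)
  47: appears 1 time(s)
  50: appears 1 time(s)
Step 2: The value 15 appears most frequently (3 times).
Step 3: Mode = 15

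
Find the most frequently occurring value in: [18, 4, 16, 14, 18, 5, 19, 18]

18

Step 1: Count the frequency of each value:
  4: appears 1 time(s)
  5: appears 1 time(s)
  14: appears 1 time(s)
  16: appears 1 time(s)
  18: appears 3 time(s)
  19: appears 1 time(s)
Step 2: The value 18 appears most frequently (3 times).
Step 3: Mode = 18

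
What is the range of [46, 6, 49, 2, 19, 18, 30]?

47

Step 1: Identify the maximum value: max = 49
Step 2: Identify the minimum value: min = 2
Step 3: Range = max - min = 49 - 2 = 47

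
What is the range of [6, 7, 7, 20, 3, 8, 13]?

17

Step 1: Identify the maximum value: max = 20
Step 2: Identify the minimum value: min = 3
Step 3: Range = max - min = 20 - 3 = 17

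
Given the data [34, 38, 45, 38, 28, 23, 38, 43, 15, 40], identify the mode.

38

Step 1: Count the frequency of each value:
  15: appears 1 time(s)
  23: appears 1 time(s)
  28: appears 1 time(s)
  34: appears 1 time(s)
  38: appears 3 time(s)
  40: appears 1 time(s)
  43: appears 1 time(s)
  45: appears 1 time(s)
Step 2: The value 38 appears most frequently (3 times).
Step 3: Mode = 38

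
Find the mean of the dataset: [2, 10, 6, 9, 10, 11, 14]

8.8571

Step 1: Sum all values: 2 + 10 + 6 + 9 + 10 + 11 + 14 = 62
Step 2: Count the number of values: n = 7
Step 3: Mean = sum / n = 62 / 7 = 8.8571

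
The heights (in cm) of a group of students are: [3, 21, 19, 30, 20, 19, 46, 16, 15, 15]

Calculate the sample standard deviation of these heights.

11.2171

Step 1: Compute the mean: 20.4
Step 2: Sum of squared deviations from the mean: 1132.4
Step 3: Sample variance = 1132.4 / 9 = 125.8222
Step 4: Standard deviation = sqrt(125.8222) = 11.2171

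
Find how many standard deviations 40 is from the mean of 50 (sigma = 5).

-2

Step 1: Recall the z-score formula: z = (x - mu) / sigma
Step 2: Substitute values: z = (40 - 50) / 5
Step 3: z = -10 / 5 = -2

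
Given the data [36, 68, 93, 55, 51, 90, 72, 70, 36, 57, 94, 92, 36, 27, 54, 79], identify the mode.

36

Step 1: Count the frequency of each value:
  27: appears 1 time(s)
  36: appears 3 time(s)
  51: appears 1 time(s)
  54: appears 1 time(s)
  55: appears 1 time(s)
  57: appears 1 time(s)
  68: appears 1 time(s)
  70: appears 1 time(s)
  72: appears 1 time(s)
  79: appears 1 time(s)
  90: appears 1 time(s)
  92: appears 1 time(s)
  93: appears 1 time(s)
  94: appears 1 time(s)
Step 2: The value 36 appears most frequently (3 times).
Step 3: Mode = 36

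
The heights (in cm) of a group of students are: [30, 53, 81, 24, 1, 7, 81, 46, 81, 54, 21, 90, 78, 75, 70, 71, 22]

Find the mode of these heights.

81

Step 1: Count the frequency of each value:
  1: appears 1 time(s)
  7: appears 1 time(s)
  21: appears 1 time(s)
  22: appears 1 time(s)
  24: appears 1 time(s)
  30: appears 1 time(s)
  46: appears 1 time(s)
  53: appears 1 time(s)
  54: appears 1 time(s)
  70: appears 1 time(s)
  71: appears 1 time(s)
  75: appears 1 time(s)
  78: appears 1 time(s)
  81: appears 3 time(s)
  90: appears 1 time(s)
Step 2: The value 81 appears most frequently (3 times).
Step 3: Mode = 81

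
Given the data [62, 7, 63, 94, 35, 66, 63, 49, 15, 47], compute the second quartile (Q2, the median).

55.5

Step 1: Sort the data: [7, 15, 35, 47, 49, 62, 63, 63, 66, 94]
Step 2: n = 10
Step 3: Q2 is the median. Since n is even, it is the average of the values at positions 5 and 6:
  Q2 = (49 + 62) / 2 = 55.5
Step 4: Q2 = 55.5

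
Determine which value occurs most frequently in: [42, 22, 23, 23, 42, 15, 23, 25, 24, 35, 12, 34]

23

Step 1: Count the frequency of each value:
  12: appears 1 time(s)
  15: appears 1 time(s)
  22: appears 1 time(s)
  23: appears 3 time(s)
  24: appears 1 time(s)
  25: appears 1 time(s)
  34: appears 1 time(s)
  35: appears 1 time(s)
  42: appears 2 time(s)
Step 2: The value 23 appears most frequently (3 times).
Step 3: Mode = 23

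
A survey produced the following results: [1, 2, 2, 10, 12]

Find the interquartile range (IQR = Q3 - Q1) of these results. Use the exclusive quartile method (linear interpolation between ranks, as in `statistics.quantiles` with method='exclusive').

9.5

Step 1: Sort the data: [1, 2, 2, 10, 12]
Step 2: n = 5
Step 3: Using the exclusive quartile method:
  Q1 = 1.5
  Q2 (median) = 2
  Q3 = 11
  IQR = Q3 - Q1 = 11 - 1.5 = 9.5
Step 4: IQR = 9.5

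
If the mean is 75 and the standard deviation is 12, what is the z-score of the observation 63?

-1

Step 1: Recall the z-score formula: z = (x - mu) / sigma
Step 2: Substitute values: z = (63 - 75) / 12
Step 3: z = -12 / 12 = -1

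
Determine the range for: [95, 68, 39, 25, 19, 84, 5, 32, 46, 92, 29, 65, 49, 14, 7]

90

Step 1: Identify the maximum value: max = 95
Step 2: Identify the minimum value: min = 5
Step 3: Range = max - min = 95 - 5 = 90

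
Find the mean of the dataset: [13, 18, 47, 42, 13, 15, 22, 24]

24.25

Step 1: Sum all values: 13 + 18 + 47 + 42 + 13 + 15 + 22 + 24 = 194
Step 2: Count the number of values: n = 8
Step 3: Mean = sum / n = 194 / 8 = 24.25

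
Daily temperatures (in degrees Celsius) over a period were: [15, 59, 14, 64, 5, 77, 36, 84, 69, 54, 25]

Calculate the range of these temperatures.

79

Step 1: Identify the maximum value: max = 84
Step 2: Identify the minimum value: min = 5
Step 3: Range = max - min = 84 - 5 = 79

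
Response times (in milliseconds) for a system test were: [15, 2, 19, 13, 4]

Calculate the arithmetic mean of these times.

10.6

Step 1: Sum all values: 15 + 2 + 19 + 13 + 4 = 53
Step 2: Count the number of values: n = 5
Step 3: Mean = sum / n = 53 / 5 = 10.6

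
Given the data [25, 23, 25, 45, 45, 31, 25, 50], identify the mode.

25

Step 1: Count the frequency of each value:
  23: appears 1 time(s)
  25: appears 3 time(s)
  31: appears 1 time(s)
  45: appears 2 time(s)
  50: appears 1 time(s)
Step 2: The value 25 appears most frequently (3 times).
Step 3: Mode = 25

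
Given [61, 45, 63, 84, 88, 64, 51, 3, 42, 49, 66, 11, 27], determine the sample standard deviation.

25.316

Step 1: Compute the mean: 50.3077
Step 2: Sum of squared deviations from the mean: 7690.7692
Step 3: Sample variance = 7690.7692 / 12 = 640.8974
Step 4: Standard deviation = sqrt(640.8974) = 25.316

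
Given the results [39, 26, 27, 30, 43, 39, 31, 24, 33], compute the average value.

32.4444

Step 1: Sum all values: 39 + 26 + 27 + 30 + 43 + 39 + 31 + 24 + 33 = 292
Step 2: Count the number of values: n = 9
Step 3: Mean = sum / n = 292 / 9 = 32.4444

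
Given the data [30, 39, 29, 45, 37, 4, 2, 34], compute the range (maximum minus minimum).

43

Step 1: Identify the maximum value: max = 45
Step 2: Identify the minimum value: min = 2
Step 3: Range = max - min = 45 - 2 = 43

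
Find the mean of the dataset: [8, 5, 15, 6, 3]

7.4

Step 1: Sum all values: 8 + 5 + 15 + 6 + 3 = 37
Step 2: Count the number of values: n = 5
Step 3: Mean = sum / n = 37 / 5 = 7.4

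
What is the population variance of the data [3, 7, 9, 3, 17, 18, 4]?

35.0612

Step 1: Compute the mean: (3 + 7 + 9 + 3 + 17 + 18 + 4) / 7 = 8.7143
Step 2: Compute squared deviations from the mean:
  (3 - 8.7143)^2 = 32.6531
  (7 - 8.7143)^2 = 2.9388
  (9 - 8.7143)^2 = 0.0816
  (3 - 8.7143)^2 = 32.6531
  (17 - 8.7143)^2 = 68.6531
  (18 - 8.7143)^2 = 86.2245
  (4 - 8.7143)^2 = 22.2245
Step 3: Sum of squared deviations = 245.4286
Step 4: Population variance = 245.4286 / 7 = 35.0612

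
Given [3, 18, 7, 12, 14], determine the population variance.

27.76

Step 1: Compute the mean: (3 + 18 + 7 + 12 + 14) / 5 = 10.8
Step 2: Compute squared deviations from the mean:
  (3 - 10.8)^2 = 60.84
  (18 - 10.8)^2 = 51.84
  (7 - 10.8)^2 = 14.44
  (12 - 10.8)^2 = 1.44
  (14 - 10.8)^2 = 10.24
Step 3: Sum of squared deviations = 138.8
Step 4: Population variance = 138.8 / 5 = 27.76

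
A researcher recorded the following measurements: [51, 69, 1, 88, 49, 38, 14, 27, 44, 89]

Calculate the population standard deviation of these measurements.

27.6478

Step 1: Compute the mean: 47
Step 2: Sum of squared deviations from the mean: 7644
Step 3: Population variance = 7644 / 10 = 764.4
Step 4: Standard deviation = sqrt(764.4) = 27.6478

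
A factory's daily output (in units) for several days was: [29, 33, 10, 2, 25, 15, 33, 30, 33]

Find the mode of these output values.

33

Step 1: Count the frequency of each value:
  2: appears 1 time(s)
  10: appears 1 time(s)
  15: appears 1 time(s)
  25: appears 1 time(s)
  29: appears 1 time(s)
  30: appears 1 time(s)
  33: appears 3 time(s)
Step 2: The value 33 appears most frequently (3 times).
Step 3: Mode = 33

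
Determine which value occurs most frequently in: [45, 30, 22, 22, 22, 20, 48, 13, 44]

22

Step 1: Count the frequency of each value:
  13: appears 1 time(s)
  20: appears 1 time(s)
  22: appears 3 time(s)
  30: appears 1 time(s)
  44: appears 1 time(s)
  45: appears 1 time(s)
  48: appears 1 time(s)
Step 2: The value 22 appears most frequently (3 times).
Step 3: Mode = 22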